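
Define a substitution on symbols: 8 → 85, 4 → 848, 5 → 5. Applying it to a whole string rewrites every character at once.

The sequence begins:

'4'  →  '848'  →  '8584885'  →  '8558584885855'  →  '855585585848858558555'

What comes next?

Rewriting the 21 symbols of 855585585848858558555 one by one yields 85 5 5 5 85 5 5 85 5 85 848 85 85 5 85 5 5 85 5 5 5; concatenated:

8555585558558584885855855585555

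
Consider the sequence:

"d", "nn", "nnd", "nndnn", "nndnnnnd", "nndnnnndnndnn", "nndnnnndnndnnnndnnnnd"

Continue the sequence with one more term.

Each term (from the third on) is the previous term followed by the one before it: term 3 = nn·d = nnd.
So term 8 is nndnnnndnndnnnndnnnnd·nndnnnndnndnn.

nndnnnndnndnnnndnnnndnndnnnndnndnn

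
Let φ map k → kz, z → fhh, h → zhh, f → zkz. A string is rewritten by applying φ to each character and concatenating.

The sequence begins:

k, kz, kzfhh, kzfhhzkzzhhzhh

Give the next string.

kzfhhzkzzhhzhhfhhkzfhhfhhzhhzhhfhhzhhzhh

Replace each of the 14 characters of kzfhhzkzzhhzhh in place — kz fhh zkz zhh zhh fhh kz fhh fhh zhh zhh fhh zhh zhh — and concatenate.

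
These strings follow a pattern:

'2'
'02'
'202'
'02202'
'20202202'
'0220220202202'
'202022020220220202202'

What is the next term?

Each term (from the third on) is the two preceding terms concatenated in order: term 3 = 2·02 = 202.
So term 8 is 0220220202202·202022020220220202202.

0220220202202202022020220220202202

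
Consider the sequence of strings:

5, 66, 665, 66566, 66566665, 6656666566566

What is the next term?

Each term (from the third on) is the previous term followed by the one before it: term 3 = 66·5 = 665.
So term 7 is 6656666566566·66566665.

665666656656666566665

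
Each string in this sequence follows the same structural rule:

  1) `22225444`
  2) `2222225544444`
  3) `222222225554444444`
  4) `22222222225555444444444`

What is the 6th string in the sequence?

222222222222225555554444444444444

Reading off run lengths: 2 runs 4, 6, 8, 10; 5 runs 1, 2, 3, 4; 4 runs 3, 5, 7, 9 — each is linear in n (n = 1, 2, …).
For term 6, n = 6, so the run lengths are 14, 6, 13.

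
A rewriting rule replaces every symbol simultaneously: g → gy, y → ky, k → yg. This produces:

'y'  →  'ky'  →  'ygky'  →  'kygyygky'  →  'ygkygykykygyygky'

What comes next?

kygyygkygykyygkyygkygykykygyygky

φ(ygkygykykygyygky) expands symbol-by-symbol to ky gy yg ky gy ky yg ky yg ky gy ky ky gy yg ky; joining the 16 pieces gives the next term.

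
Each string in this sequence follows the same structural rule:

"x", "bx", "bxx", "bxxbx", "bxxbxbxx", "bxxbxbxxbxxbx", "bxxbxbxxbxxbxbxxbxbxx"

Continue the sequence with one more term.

This is a Fibonacci-style word recurrence s(k) = s(k−1)·s(k−2): e.g. bx·x = bxx.
The next term joins bxxbxbxxbxxbxbxxbxbxx and bxxbxbxxbxxbx.

bxxbxbxxbxxbxbxxbxbxxbxxbxbxxbxxbx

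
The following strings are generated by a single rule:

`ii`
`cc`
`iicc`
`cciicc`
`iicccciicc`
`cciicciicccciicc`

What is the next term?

iicccciicccciicciicccciicc

This is a Fibonacci-style word recurrence s(k) = s(k−2)·s(k−1): e.g. ii·cc = iicc.
The next term joins iicccciicc and cciicciicccciicc.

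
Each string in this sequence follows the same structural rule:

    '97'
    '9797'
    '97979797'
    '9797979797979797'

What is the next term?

97979797979797979797979797979797

Each string is two copies of the previous one concatenated.
One more doubling of 9797979797979797 gives the answer.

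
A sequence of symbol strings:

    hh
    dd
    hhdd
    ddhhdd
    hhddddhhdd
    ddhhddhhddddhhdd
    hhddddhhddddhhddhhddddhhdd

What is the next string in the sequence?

From term 3 onward, concatenate the second-to-last term with the last: hh·dd = hhdd, dd·hhdd = ddhhdd, …
The next term joins ddhhddhhddddhhdd and hhddddhhddddhhddhhddddhhdd.

ddhhddhhddddhhddhhddddhhddddhhddhhddddhhdd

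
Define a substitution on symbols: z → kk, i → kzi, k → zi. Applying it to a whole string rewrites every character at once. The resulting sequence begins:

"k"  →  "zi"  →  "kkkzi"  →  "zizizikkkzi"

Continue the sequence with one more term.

kkkzikkkzikkkzizizizikkkzi

Expanding zizizikkkzi: z→kk, i→kzi, z→kk, i→kzi, z→kk, i→kzi, k→zi, k→zi, k→zi, z→kk, i→kzi. Concatenated: kk kzi kk kzi kk kzi zi zi zi kk kzi.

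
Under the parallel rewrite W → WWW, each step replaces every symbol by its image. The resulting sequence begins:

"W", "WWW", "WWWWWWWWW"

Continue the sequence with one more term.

Rewriting each symbol of WWWWWWWWW: W→WWW, W→WWW, W→WWW, W→WWW, W→WWW, W→WWW, W→WWW, W→WWW, W→WWW, which concatenates to WWW WWW WWW WWW WWW WWW WWW WWW WWW.

WWWWWWWWWWWWWWWWWWWWWWWWWWW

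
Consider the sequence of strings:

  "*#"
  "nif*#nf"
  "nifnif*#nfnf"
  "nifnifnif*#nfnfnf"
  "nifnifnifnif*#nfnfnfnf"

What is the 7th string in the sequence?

Every step adds nif to the front and nf to the end of the previous string.
From nifnifnifnif*#nfnfnfnf, 2 further steps: nifnifnifnif*#nfnfnfnf → nifnifnifnifnif*#nfnfnfnfnf → (answer).

nifnifnifnifnifnif*#nfnfnfnfnfnf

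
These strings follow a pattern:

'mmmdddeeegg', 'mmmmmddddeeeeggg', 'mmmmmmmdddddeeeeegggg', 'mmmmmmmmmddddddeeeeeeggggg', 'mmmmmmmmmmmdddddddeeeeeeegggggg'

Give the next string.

mmmmmmmmmmmmmddddddddeeeeeeeeggggggg

The n-th term is 2n-1 m's then n+1 d's then n+1 e's then n g's, where the shown terms are n = 2, 3, 4, 5, 6.
Setting n = 7 gives 13, 8, 8, 7 characters in each block.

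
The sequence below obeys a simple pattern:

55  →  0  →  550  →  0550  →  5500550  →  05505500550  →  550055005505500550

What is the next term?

From term 3 onward, concatenate the second-to-last term with the last: 55·0 = 550, 0·550 = 0550, …
Continuing: 05505500550 · 550055005505500550 gives term 8.

05505500550550055005505500550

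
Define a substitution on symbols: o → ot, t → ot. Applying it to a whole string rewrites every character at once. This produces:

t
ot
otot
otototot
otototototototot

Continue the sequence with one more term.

Rewriting the 16 symbols of otototototototot one by one yields ot ot ot ot ot ot ot ot ot ot ot ot ot ot ot ot; concatenated:

otototototototototototototototot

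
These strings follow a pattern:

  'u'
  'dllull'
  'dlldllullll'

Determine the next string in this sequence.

Each term wraps the previous one in dll on the left and ll on the right.
So the next term is dll·dlldllullll·ll.

dlldlldllullllll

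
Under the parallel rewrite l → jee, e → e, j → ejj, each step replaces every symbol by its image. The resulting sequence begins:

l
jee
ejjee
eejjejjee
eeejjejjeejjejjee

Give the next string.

eeeejjejjeejjejjeeejjejjeejjejjee

Replace each of the 17 characters of eeejjejjeejjejjee in place — e e e ejj ejj e ejj ejj e e ejj ejj e ejj ejj e e — and concatenate.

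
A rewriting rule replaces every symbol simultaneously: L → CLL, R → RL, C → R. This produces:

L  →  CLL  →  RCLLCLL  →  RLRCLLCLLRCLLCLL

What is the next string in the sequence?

RLCLLRLRCLLCLLRCLLCLLRLRCLLCLLRCLLCLL

Replace each of the 16 characters of RLRCLLCLLRCLLCLL in place — RL CLL RL R CLL CLL R CLL CLL RL R CLL CLL R CLL CLL — and concatenate.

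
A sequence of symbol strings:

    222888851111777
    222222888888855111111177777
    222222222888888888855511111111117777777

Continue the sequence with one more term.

222222222222888888888888855551111111111111777777777

Term n consists of 3n 2's, followed by 3n+1 8's, followed by n 5's, followed by 3n+1 1's, followed by 2n+1 7's (n = 1, 2, …).
At n = 4 the blocks have lengths 12, 13, 4, 13, 9.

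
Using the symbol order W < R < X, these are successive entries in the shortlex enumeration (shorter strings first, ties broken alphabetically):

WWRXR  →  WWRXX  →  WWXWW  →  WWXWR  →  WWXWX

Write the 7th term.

Continuing the enumeration 2 steps past WWXWX: WWXWX → WWXRW → (answer).

WWXRR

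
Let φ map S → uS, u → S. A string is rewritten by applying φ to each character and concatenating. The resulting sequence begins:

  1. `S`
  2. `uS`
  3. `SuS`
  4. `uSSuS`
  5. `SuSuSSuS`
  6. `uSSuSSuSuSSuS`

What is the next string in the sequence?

Replace each of the 13 characters of uSSuSSuSuSSuS in place — S uS uS S uS uS S uS S uS uS S uS — and concatenate.

SuSuSSuSuSSuSSuSuSSuS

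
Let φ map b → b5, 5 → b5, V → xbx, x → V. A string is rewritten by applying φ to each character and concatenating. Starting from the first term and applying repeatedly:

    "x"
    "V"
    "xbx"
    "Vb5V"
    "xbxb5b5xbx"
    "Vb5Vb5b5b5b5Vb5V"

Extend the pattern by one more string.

Rewriting the 16 symbols of Vb5Vb5b5b5b5Vb5V one by one yields xbx b5 b5 xbx b5 b5 b5 b5 b5 b5 b5 b5 xbx b5 b5 xbx; concatenated:

xbxb5b5xbxb5b5b5b5b5b5b5b5xbxb5b5xbx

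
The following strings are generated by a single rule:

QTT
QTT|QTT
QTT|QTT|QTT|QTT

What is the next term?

Each string is two copies of the previous one joined by '|'.
So the next term is two copies of QTT|QTT|QTT|QTT with '|' between the halves.

QTT|QTT|QTT|QTT|QTT|QTT|QTT|QTT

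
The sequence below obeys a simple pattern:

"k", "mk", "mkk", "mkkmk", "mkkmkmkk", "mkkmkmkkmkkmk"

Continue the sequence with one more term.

mkkmkmkkmkkmkmkkmkmkk

Each term (from the third on) is the previous term followed by the one before it: term 3 = mk·k = mkk.
Continuing: mkkmkmkkmkkmk · mkkmkmkk gives term 7.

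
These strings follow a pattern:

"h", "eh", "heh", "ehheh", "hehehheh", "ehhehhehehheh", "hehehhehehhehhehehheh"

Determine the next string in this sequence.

Each term (from the third on) is the two preceding terms concatenated in order: term 3 = h·eh = heh.
Continuing: ehhehhehehheh · hehehhehehhehhehehheh gives term 8.

ehhehhehehhehhehehhehehhehhehehheh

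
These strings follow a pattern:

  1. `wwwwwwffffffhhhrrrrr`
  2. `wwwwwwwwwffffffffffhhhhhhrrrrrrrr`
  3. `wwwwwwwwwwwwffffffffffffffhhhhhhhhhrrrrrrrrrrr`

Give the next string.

wwwwwwwwwwwwwwwffffffffffffffffffhhhhhhhhhhhhrrrrrrrrrrrrrr

Reading off run lengths: w runs 6, 9, 12; f runs 6, 10, 14; h runs 3, 6, 9; r runs 5, 8, 11 — each is linear in n (n = 1, 2, …).
Setting n = 4 gives 15, 18, 12, 14 characters in each block.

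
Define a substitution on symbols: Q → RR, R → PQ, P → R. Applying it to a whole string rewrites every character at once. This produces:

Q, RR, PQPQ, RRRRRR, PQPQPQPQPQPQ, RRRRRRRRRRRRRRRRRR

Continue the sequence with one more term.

Rewriting the 18 symbols of RRRRRRRRRRRRRRRRRR one by one yields PQ PQ PQ PQ PQ PQ PQ PQ PQ PQ PQ PQ PQ PQ PQ PQ PQ PQ; concatenated:

PQPQPQPQPQPQPQPQPQPQPQPQPQPQPQPQPQPQ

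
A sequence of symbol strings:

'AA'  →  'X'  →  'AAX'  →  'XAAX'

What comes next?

AAXXAAX

Each term (from the third on) is the two preceding terms concatenated in order: term 3 = AA·X = AAX.
So term 5 is AAX·XAAX.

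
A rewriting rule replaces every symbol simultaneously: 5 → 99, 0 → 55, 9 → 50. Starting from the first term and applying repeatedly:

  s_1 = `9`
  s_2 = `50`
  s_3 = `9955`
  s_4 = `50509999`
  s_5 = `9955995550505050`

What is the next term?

50509999505099999955995599559955

Replace each of the 16 characters of 9955995550505050 in place — 50 50 99 99 50 50 99 99 99 55 99 55 99 55 99 55 — and concatenate.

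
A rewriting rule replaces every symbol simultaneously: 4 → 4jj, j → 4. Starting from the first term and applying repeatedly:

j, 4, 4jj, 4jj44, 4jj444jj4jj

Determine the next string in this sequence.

4jj444jj4jj4jj444jj44

Rewriting each symbol of 4jj444jj4jj: 4→4jj, j→4, j→4, 4→4jj, 4→4jj, 4→4jj, j→4, j→4, 4→4jj, j→4, j→4, which concatenates to 4jj 4 4 4jj 4jj 4jj 4 4 4jj 4 4.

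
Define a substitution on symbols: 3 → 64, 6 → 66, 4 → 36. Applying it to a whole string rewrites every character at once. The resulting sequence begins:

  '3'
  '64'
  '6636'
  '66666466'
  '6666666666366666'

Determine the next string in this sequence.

Replace each of the 16 characters of 6666666666366666 in place — 66 66 66 66 66 66 66 66 66 66 64 66 66 66 66 66 — and concatenate.

66666666666666666666646666666666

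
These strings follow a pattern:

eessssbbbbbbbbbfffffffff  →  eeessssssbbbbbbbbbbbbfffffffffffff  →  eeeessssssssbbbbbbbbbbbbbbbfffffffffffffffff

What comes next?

eeeeessssssssssbbbbbbbbbbbbbbbbbbfffffffffffffffffffff

The n-th term is n e's then 2n s's then 3n+3 b's then 4n+1 f's, where the shown terms are n = 2, 3, 4.
Setting n = 5 gives 5, 10, 18, 21 characters in each block.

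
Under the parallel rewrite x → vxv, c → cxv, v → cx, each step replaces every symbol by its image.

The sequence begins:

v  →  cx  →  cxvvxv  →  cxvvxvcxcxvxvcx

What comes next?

Rewriting the 15 symbols of cxvvxvcxcxvxvcx one by one yields cxv vxv cx cx vxv cx cxv vxv cxv vxv cx vxv cx cxv vxv; concatenated:

cxvvxvcxcxvxvcxcxvvxvcxvvxvcxvxvcxcxvvxv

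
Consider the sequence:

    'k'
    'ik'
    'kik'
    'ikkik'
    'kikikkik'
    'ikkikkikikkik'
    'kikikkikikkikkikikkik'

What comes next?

ikkikkikikkikkikikkikikkikkikikkik

Each term (from the third on) is the two preceding terms concatenated in order: term 3 = k·ik = kik.
The next term joins ikkikkikikkik and kikikkikikkikkikikkik.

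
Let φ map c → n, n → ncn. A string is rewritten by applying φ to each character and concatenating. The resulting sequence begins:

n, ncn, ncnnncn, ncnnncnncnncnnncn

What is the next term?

Replace each of the 17 characters of ncnnncnncnncnnncn in place — ncn n ncn ncn ncn n ncn ncn n ncn ncn n ncn ncn ncn n ncn — and concatenate.

ncnnncnncnncnnncnncnnncnncnnncnncnncnnncn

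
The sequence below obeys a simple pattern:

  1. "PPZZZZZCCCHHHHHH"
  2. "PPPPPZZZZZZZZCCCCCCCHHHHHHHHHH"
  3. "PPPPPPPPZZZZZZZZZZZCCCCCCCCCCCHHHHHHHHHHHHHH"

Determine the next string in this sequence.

Reading off run lengths: P runs 2, 5, 8; Z runs 5, 8, 11; C runs 3, 7, 11; H runs 6, 10, 14 — each is linear in n (n = 1, 2, …).
At n = 4 the blocks have lengths 11, 14, 15, 18.

PPPPPPPPPPPZZZZZZZZZZZZZZCCCCCCCCCCCCCCCHHHHHHHHHHHHHHHHHH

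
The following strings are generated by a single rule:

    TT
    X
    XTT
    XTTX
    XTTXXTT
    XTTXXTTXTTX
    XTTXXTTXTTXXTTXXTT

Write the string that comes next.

XTTXXTTXTTXXTTXXTTXTTXXTTXTTX

This is a Fibonacci-style word recurrence s(k) = s(k−1)·s(k−2): e.g. X·TT = XTT.
Continuing: XTTXXTTXTTXXTTXXTT · XTTXXTTXTTX gives term 8.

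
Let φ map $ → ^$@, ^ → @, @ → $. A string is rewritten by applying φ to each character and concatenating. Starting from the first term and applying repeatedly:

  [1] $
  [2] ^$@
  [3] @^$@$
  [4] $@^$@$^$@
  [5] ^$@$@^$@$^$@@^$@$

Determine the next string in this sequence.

@^$@$^$@$@^$@$^$@@^$@$$@^$@$^$@

Applying the rule to each of the 17 symbols of ^$@$@^$@$^$@@^$@$ gives the pieces @ ^$@ $ ^$@ $ @ ^$@ $ ^$@ @ ^$@ $ $ @ ^$@ $ ^$@, which concatenate to the answer.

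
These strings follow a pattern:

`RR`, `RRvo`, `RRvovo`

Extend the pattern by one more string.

RRvovovo

Every step adds vo to the end: s(k+1) = s(k)·vo.
One more step from RRvovo gives the answer.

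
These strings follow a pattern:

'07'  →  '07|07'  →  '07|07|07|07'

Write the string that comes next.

Each string is two copies of the previous one joined by '|'.
So the next term is two copies of 07|07|07|07 with '|' between the halves.

07|07|07|07|07|07|07|07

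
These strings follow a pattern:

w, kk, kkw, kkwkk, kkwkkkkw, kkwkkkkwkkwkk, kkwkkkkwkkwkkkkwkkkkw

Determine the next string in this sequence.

kkwkkkkwkkwkkkkwkkkkwkkwkkkkwkkwkk

From term 3 onward, concatenate the last term with the second-to-last: kk·w = kkw, kkw·kk = kkwkk, …
Continuing: kkwkkkkwkkwkkkkwkkkkw · kkwkkkkwkkwkk gives term 8.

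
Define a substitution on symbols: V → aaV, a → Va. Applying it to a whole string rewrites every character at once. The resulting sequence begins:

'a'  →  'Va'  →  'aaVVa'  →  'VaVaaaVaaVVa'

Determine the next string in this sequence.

aaVVaaaVVaVaVaaaVVaVaaaVaaVVa

Rewriting each symbol of VaVaaaVaaVVa: V→aaV, a→Va, V→aaV, a→Va, a→Va, a→Va, V→aaV, a→Va, a→Va, V→aaV, V→aaV, a→Va, which concatenates to aaV Va aaV Va Va Va aaV Va Va aaV aaV Va.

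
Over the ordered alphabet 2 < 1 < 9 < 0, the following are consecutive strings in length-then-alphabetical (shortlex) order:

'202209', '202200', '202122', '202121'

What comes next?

Find the rightmost character of 202121 below 0, bump it to the next letter, and reset everything to its right to 2.

202129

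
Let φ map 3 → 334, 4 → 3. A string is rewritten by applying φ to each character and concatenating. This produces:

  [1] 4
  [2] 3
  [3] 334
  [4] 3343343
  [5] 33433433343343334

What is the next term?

33433433343343334334334333433433343343343

Applying the rule to each of the 17 symbols of 33433433343343334 gives the pieces 334 334 3 334 334 3 334 334 334 3 334 334 3 334 334 334 3, which concatenate to the answer.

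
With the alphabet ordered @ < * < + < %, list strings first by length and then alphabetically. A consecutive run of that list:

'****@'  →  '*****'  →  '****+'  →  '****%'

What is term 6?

***+*

Continuing the enumeration 2 steps past ****%: ****% → ***+@ → (answer).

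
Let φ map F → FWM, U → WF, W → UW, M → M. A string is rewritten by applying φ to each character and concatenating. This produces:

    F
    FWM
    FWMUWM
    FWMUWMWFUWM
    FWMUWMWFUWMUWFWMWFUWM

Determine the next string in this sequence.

FWMUWMWFUWMUWFWMWFUWMWFUWFWMUWMUWFWMWFUWM

φ(FWMUWMWFUWMUWFWMWFUWM) expands symbol-by-symbol to FWM UW M WF UW M UW FWM WF UW M WF UW FWM UW M UW FWM WF UW M; joining the 21 pieces gives the next term.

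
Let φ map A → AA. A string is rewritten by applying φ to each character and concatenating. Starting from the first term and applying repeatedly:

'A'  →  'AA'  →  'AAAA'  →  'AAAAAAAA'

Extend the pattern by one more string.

AAAAAAAAAAAAAAAA

Apply φ to AAAAAAAA symbol by symbol: A→AA, A→AA, A→AA, A→AA, A→AA, A→AA, A→AA, A→AA; joined: AA AA AA AA AA AA AA AA.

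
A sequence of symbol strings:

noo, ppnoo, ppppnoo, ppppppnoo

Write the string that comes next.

The strings grow by a fixed prefix pp each time.
Applying this once more to ppppppnoo:

ppppppppnoo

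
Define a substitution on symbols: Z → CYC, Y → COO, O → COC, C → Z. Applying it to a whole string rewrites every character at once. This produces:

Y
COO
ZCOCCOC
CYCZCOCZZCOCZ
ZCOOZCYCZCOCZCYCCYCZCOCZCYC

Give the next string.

CYCZCOCCOCCYCZCOOZCYCZCOCZCYCZCOOZZCOOZCYCZCOCZCYCZCOOZ

φ(ZCOOZCYCZCOCZCYCCYCZCOCZCYC) expands symbol-by-symbol to CYC Z COC COC CYC Z COO Z CYC Z COC Z CYC Z COO Z Z COO Z CYC Z COC Z CYC Z COO Z; joining the 27 pieces gives the next term.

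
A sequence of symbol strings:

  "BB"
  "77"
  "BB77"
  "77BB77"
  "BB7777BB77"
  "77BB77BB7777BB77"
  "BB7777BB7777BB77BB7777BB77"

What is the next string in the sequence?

77BB77BB7777BB77BB7777BB7777BB77BB7777BB77

From term 3 onward, concatenate the second-to-last term with the last: BB·77 = BB77, 77·BB77 = 77BB77, …
Continuing: 77BB77BB7777BB77 · BB7777BB7777BB77BB7777BB77 gives term 8.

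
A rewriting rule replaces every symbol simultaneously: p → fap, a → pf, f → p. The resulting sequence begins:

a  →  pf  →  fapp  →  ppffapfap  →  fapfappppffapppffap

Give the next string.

Applying the rule to each of the 19 symbols of fapfappppffapppffap gives the pieces p pf fap p pf fap fap fap fap p p pf fap fap fap p p pf fap, which concatenate to the answer.

ppffapppffapfapfapfappppffapfapfappppffap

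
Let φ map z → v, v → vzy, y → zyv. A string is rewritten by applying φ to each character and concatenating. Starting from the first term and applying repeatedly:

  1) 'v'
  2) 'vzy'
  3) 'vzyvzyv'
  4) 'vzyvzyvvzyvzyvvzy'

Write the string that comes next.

Applying the rule to each of the 17 symbols of vzyvzyvvzyvzyvvzy gives the pieces vzy v zyv vzy v zyv vzy vzy v zyv vzy v zyv vzy vzy v zyv, which concatenate to the answer.

vzyvzyvvzyvzyvvzyvzyvzyvvzyvzyvvzyvzyvzyv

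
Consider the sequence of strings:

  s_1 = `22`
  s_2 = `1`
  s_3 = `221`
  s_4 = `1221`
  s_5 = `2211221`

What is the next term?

From term 3 onward, concatenate the second-to-last term with the last: 22·1 = 221, 1·221 = 1221, …
So term 6 is 1221·2211221.

12212211221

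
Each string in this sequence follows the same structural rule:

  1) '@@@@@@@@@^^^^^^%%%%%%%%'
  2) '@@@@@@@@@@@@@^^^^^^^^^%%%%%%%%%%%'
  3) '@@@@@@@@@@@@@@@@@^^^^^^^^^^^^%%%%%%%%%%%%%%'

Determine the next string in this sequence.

Each string has the form @^{4n+1} ^^{3n} %^{3n+2}, where the shown terms are n = 2, 3, 4.
For the next term, n = 5, so the run lengths are 21, 15, 17.

@@@@@@@@@@@@@@@@@@@@@^^^^^^^^^^^^^^^%%%%%%%%%%%%%%%%%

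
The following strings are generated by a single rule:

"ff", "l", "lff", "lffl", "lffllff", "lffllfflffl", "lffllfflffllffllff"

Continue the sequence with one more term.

From term 3 onward, concatenate the last term with the second-to-last: l·ff = lff, lff·l = lffl, …
So term 8 is lffllfflffllffllff·lffllfflffl.

lffllfflffllffllfflffllfflffl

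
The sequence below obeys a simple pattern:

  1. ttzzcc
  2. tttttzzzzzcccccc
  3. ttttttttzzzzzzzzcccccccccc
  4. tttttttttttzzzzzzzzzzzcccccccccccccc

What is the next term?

Each string has the form t^{3n-1} z^{3n-1} c^{4n-2} (n = 1, 2, …).
Setting n = 5 gives 14, 14, 18 characters in each block.

ttttttttttttttzzzzzzzzzzzzzzcccccccccccccccccc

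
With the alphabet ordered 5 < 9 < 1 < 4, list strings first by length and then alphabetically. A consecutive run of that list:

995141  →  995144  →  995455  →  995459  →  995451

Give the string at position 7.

995495

Continuing the enumeration 2 steps past 995451: 995451 → 995454 → (answer).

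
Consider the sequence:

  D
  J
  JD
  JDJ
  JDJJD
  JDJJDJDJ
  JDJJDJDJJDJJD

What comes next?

JDJJDJDJJDJJDJDJJDJDJ

From term 3 onward, concatenate the last term with the second-to-last: J·D = JD, JD·J = JDJ, …
Continuing: JDJJDJDJJDJJD · JDJJDJDJ gives term 8.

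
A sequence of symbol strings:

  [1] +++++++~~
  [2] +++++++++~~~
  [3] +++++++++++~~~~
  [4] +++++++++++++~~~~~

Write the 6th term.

+++++++++++++++++~~~~~~~

Each string has the form +^{2n+1} ~^{n-1}, where the shown terms are n = 3, 4, 5, 6.
Setting n = 8 gives 17, 7 characters in each block.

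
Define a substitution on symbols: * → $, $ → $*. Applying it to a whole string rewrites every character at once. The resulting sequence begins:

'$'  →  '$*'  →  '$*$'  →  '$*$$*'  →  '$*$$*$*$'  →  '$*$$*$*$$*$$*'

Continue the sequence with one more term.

Replace each of the 13 characters of $*$$*$*$$*$$* in place — $* $ $* $* $ $* $ $* $* $ $* $* $ — and concatenate.

$*$$*$*$$*$$*$*$$*$*$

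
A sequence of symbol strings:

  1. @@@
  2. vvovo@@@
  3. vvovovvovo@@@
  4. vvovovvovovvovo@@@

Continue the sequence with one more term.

The strings grow by a fixed prefix vvovo each time.
Applying this once more to vvovovvovovvovo@@@:

vvovovvovovvovovvovo@@@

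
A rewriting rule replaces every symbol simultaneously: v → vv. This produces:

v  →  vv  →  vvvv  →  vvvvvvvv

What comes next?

vvvvvvvvvvvvvvvv

Expanding vvvvvvvv: v→vv, v→vv, v→vv, v→vv, v→vv, v→vv, v→vv, v→vv. Concatenated: vv vv vv vv vv vv vv vv.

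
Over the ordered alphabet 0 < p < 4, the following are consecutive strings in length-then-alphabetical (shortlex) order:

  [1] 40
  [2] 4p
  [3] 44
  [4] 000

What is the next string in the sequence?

00p

The successor of 000 increments the rightmost position that isn't already 4 and resets every position after it to 0.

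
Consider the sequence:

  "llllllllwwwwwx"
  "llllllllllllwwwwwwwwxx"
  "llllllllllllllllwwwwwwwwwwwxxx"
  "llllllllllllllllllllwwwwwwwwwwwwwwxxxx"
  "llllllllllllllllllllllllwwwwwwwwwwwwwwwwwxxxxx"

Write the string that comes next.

Term n consists of 4n l's, followed by 3n-1 w's, followed by n-1 x's, where the shown terms are n = 2, 3, 4, 5, 6.
At n = 7 the blocks have lengths 28, 20, 6.

llllllllllllllllllllllllllllwwwwwwwwwwwwwwwwwwwwxxxxxx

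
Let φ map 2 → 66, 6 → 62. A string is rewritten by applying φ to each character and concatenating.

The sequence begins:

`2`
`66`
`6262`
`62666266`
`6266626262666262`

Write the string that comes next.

Rewriting the 16 symbols of 6266626262666262 one by one yields 62 66 62 62 62 66 62 66 62 66 62 62 62 66 62 66; concatenated:

62666262626662666266626262666266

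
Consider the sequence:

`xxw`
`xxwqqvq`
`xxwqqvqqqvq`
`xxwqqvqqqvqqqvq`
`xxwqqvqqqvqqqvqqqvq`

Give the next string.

The strings grow by a fixed suffix qqvq each time.
One more step from xxwqqvqqqvqqqvqqqvq gives the answer.

xxwqqvqqqvqqqvqqqvqqqvq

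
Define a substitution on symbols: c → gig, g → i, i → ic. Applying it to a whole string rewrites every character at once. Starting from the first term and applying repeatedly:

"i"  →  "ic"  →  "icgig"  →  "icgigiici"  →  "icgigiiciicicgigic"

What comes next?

icgigiiciicicgigicicgigicgigiiciicgig

Replace each of the 18 characters of icgigiiciicicgigic in place — ic gig i ic i ic ic gig ic ic gig ic gig i ic i ic gig — and concatenate.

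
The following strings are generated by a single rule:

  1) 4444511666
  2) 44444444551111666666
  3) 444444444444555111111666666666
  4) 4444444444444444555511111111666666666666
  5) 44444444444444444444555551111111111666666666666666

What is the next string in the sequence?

444444444444444444444444555555111111111111666666666666666666

Reading off run lengths: 4 runs 4, 8, 12, 16, 20; 5 runs 1, 2, 3, 4, 5; 1 runs 2, 4, 6, 8, 10; 6 runs 3, 6, 9, 12, 15 — each is linear in n (n = 1, 2, …).
For the next term, n = 6, so the run lengths are 24, 6, 12, 18.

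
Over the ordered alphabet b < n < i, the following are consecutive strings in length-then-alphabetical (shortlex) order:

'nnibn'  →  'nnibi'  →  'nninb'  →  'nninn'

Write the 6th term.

nniib

Stepping forward 2 times from nninn: nninn → nnini, then the target.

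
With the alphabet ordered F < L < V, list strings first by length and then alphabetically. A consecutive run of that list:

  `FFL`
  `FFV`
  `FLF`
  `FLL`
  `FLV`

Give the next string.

The successor of FLV increments the rightmost position that isn't already V and resets every position after it to F.

FVF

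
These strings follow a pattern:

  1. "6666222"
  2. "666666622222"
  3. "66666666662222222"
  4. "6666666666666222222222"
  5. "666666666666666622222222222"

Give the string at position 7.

6666666666666666666666222222222222222

Each string has the form 6^{3n+1} 2^{2n+1} (n = 1, 2, …).
Setting n = 7 gives 22, 15 characters in each block.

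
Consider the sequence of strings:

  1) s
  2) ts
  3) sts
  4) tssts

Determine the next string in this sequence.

ststssts

Each term (from the third on) is the two preceding terms concatenated in order: term 3 = s·ts = sts.
So term 5 is sts·tssts.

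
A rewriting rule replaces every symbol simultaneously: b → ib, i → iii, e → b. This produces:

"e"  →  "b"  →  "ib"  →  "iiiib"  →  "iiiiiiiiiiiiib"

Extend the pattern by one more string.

Replace each of the 14 characters of iiiiiiiiiiiiib in place — iii iii iii iii iii iii iii iii iii iii iii iii iii ib — and concatenate.

iiiiiiiiiiiiiiiiiiiiiiiiiiiiiiiiiiiiiiiib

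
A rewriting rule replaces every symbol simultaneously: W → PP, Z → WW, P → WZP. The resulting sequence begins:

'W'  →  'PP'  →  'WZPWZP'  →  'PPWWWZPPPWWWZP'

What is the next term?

φ(PPWWWZPPPWWWZP) expands symbol-by-symbol to WZP WZP PP PP PP WW WZP WZP WZP PP PP PP WW WZP; joining the 14 pieces gives the next term.

WZPWZPPPPPPPWWWZPWZPWZPPPPPPPWWWZP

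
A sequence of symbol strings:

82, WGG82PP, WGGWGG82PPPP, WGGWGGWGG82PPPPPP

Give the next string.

Every step adds WGG to the front and PP to the end of the previous string.
So the next term is WGG·WGGWGGWGG82PPPPPP·PP.

WGGWGGWGGWGG82PPPPPPPP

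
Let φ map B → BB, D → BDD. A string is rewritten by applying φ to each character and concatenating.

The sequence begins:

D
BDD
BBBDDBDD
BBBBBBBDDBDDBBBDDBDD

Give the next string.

BBBBBBBBBBBBBBBDDBDDBBBDDBDDBBBBBBBDDBDDBBBDDBDD

Replace each of the 20 characters of BBBBBBBDDBDDBBBDDBDD in place — BB BB BB BB BB BB BB BDD BDD BB BDD BDD BB BB BB BDD BDD BB BDD BDD — and concatenate.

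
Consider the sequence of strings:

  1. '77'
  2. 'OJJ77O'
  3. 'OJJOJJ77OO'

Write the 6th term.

Each term wraps the previous one in OJJ on the left and O on the right.
From OJJOJJ77OO, 3 further steps: OJJOJJ77OO → OJJOJJOJJ77OOO → OJJOJJOJJOJJ77OOOO → (answer).

OJJOJJOJJOJJOJJ77OOOOO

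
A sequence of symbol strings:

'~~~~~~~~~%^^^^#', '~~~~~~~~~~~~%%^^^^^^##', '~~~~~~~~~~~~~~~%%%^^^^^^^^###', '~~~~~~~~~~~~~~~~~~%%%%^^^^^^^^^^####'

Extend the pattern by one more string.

Term n consists of 3n+3 ~'s, followed by n-1 %'s, followed by 2n ^'s, followed by n-1 #'s, where the shown terms are n = 2, 3, 4, 5.
Setting n = 6 gives 21, 5, 12, 5 characters in each block.

~~~~~~~~~~~~~~~~~~~~~%%%%%^^^^^^^^^^^^#####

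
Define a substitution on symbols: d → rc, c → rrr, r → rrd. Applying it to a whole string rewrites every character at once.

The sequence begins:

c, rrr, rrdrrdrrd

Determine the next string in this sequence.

rrdrrdrcrrdrrdrcrrdrrdrc

Apply φ to rrdrrdrrd symbol by symbol: r→rrd, r→rrd, d→rc, r→rrd, r→rrd, d→rc, r→rrd, r→rrd, d→rc; joined: rrd rrd rc rrd rrd rc rrd rrd rc.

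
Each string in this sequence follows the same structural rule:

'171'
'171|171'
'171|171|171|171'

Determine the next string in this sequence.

s(k+1) = s(k)·|·s(k) — each term doubles the last with '|' between the halves.
One more doubling of 171|171|171|171 gives the answer.

171|171|171|171|171|171|171|171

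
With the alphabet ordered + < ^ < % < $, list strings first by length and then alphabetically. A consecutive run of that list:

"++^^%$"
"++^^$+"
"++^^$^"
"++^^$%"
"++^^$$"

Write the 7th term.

Continuing the enumeration 2 steps past ++^^$$: ++^^$$ → ++^%++ → (answer).

++^%+^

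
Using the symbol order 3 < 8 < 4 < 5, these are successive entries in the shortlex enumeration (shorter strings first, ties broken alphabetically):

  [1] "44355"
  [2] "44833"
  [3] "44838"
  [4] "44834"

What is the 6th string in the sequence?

Advancing 2 positions from 44834 through 44834 → 44835 reaches term 6.

44883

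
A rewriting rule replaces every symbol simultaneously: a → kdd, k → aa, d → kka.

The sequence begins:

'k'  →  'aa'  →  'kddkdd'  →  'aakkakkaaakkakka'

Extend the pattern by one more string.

Rewriting the 16 symbols of aakkakkaaakkakka one by one yields kdd kdd aa aa kdd aa aa kdd kdd kdd aa aa kdd aa aa kdd; concatenated:

kddkddaaaakddaaaakddkddkddaaaakddaaaakdd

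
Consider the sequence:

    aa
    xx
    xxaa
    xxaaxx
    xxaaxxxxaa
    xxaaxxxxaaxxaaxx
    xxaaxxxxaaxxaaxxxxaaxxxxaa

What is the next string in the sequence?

This is a Fibonacci-style word recurrence s(k) = s(k−1)·s(k−2): e.g. xx·aa = xxaa.
Continuing: xxaaxxxxaaxxaaxxxxaaxxxxaa · xxaaxxxxaaxxaaxx gives term 8.

xxaaxxxxaaxxaaxxxxaaxxxxaaxxaaxxxxaaxxaaxx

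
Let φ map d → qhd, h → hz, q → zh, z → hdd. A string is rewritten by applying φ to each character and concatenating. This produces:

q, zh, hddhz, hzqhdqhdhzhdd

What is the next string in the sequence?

Applying the rule to each of the 13 symbols of hzqhdqhdhzhdd gives the pieces hz hdd zh hz qhd zh hz qhd hz hdd hz qhd qhd, which concatenate to the answer.

hzhddzhhzqhdzhhzqhdhzhddhzqhdqhd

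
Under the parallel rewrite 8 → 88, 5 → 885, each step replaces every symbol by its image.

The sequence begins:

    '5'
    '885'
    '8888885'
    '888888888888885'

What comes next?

8888888888888888888888888888885

Replace each of the 15 characters of 888888888888885 in place — 88 88 88 88 88 88 88 88 88 88 88 88 88 88 885 — and concatenate.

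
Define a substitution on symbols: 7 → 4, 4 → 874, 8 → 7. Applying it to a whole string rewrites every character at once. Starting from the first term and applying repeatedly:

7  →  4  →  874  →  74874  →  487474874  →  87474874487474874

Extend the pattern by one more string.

7487448747487487474874487474874

Replace each of the 17 characters of 87474874487474874 in place — 7 4 874 4 874 7 4 874 874 7 4 874 4 874 7 4 874 — and concatenate.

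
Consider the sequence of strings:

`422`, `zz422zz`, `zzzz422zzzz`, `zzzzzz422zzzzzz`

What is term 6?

zzzzzzzzzz422zzzzzzzzzz

s(k+1) = zz·s(k)·zz, so each term gains zz as a prefix and zz as a suffix.
From zzzzzz422zzzzzz, 2 further steps: zzzzzz422zzzzzz → zzzzzzzz422zzzzzzzz → (answer).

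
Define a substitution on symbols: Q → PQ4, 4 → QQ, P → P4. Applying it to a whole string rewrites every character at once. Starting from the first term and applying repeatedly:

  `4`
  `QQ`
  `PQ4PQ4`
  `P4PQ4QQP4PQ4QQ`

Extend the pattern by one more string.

P4QQP4PQ4QQPQ4PQ4P4QQP4PQ4QQPQ4PQ4

φ(P4PQ4QQP4PQ4QQ) expands symbol-by-symbol to P4 QQ P4 PQ4 QQ PQ4 PQ4 P4 QQ P4 PQ4 QQ PQ4 PQ4; joining the 14 pieces gives the next term.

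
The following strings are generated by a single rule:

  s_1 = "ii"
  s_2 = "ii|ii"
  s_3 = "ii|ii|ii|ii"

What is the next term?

ii|ii|ii|ii|ii|ii|ii|ii

Every step duplicates the string with '|' between the halves.
One more doubling of ii|ii|ii|ii gives the answer.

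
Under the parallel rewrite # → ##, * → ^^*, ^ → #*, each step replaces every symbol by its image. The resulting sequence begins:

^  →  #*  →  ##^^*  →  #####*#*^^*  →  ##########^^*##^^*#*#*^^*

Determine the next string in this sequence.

#####################*#*^^*#####*#*^^*##^^*##^^*#*#*^^*

φ(##########^^*##^^*#*#*^^*) expands symbol-by-symbol to ## ## ## ## ## ## ## ## ## ## #* #* ^^* ## ## #* #* ^^* ## ^^* ## ^^* #* #* ^^*; joining the 25 pieces gives the next term.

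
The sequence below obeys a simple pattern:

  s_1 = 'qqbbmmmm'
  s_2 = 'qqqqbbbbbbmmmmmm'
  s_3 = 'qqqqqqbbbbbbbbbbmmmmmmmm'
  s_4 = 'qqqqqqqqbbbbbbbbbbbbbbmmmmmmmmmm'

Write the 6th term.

Reading off run lengths: q runs 2, 4, 6, 8; b runs 2, 6, 10, 14; m runs 4, 6, 8, 10 — each is linear in n (n = 1, 2, …).
Setting n = 6 gives 12, 22, 14 characters in each block.

qqqqqqqqqqqqbbbbbbbbbbbbbbbbbbbbbbmmmmmmmmmmmmmm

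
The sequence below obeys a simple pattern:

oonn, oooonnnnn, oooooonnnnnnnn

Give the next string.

oooooooonnnnnnnnnnn

Each string has the form o^{2n} n^{3n-1} (n = 1, 2, …).
At n = 4 the blocks have lengths 8, 11.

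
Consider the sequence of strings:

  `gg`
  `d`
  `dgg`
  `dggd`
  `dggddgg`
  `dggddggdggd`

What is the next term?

dggddggdggddggddgg

This is a Fibonacci-style word recurrence s(k) = s(k−1)·s(k−2): e.g. d·gg = dgg.
Continuing: dggddggdggd · dggddgg gives term 7.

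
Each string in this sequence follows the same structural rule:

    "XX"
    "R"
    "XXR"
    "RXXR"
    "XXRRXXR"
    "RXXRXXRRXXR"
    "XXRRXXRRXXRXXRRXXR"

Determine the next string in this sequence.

RXXRXXRRXXRXXRRXXRRXXRXXRRXXR

Each term (from the third on) is the two preceding terms concatenated in order: term 3 = XX·R = XXR.
Continuing: RXXRXXRRXXR · XXRRXXRRXXRXXRRXXR gives term 8.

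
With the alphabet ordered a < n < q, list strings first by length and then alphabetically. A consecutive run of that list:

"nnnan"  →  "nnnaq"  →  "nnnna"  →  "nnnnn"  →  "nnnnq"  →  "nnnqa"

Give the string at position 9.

nnqaa

Stepping forward 3 times from nnnqa: nnnqa → nnnqn → nnnqq, then the target.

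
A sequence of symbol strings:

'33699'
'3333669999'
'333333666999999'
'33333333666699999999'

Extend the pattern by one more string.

3333333333666669999999999

Each string has the form 3^{2n} 6^{n} 9^{2n} (n = 1, 2, …).
For the next term, n = 5, so the run lengths are 10, 5, 10.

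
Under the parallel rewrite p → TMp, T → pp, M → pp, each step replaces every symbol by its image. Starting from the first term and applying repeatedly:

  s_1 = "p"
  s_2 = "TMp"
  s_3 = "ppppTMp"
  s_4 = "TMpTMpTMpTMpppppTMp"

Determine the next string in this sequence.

ppppTMpppppTMpppppTMpppppTMpTMpTMpTMpTMpppppTMp

Applying the rule to each of the 19 symbols of TMpTMpTMpTMpppppTMp gives the pieces pp pp TMp pp pp TMp pp pp TMp pp pp TMp TMp TMp TMp TMp pp pp TMp, which concatenate to the answer.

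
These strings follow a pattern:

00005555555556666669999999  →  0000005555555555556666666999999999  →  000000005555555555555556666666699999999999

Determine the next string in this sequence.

Term n consists of 2n-2 0's, followed by 3n 5's, followed by n+3 6's, followed by 2n+1 9's, where the shown terms are n = 3, 4, 5.
At n = 6 the blocks have lengths 10, 18, 9, 13.

00000000005555555555555555556666666669999999999999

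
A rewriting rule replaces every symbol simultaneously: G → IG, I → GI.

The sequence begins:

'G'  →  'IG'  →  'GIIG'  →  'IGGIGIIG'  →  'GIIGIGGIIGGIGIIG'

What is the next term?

Applying the rule to each of the 16 symbols of GIIGIGGIIGGIGIIG gives the pieces IG GI GI IG GI IG IG GI GI IG IG GI IG GI GI IG, which concatenate to the answer.

IGGIGIIGGIIGIGGIGIIGIGGIIGGIGIIG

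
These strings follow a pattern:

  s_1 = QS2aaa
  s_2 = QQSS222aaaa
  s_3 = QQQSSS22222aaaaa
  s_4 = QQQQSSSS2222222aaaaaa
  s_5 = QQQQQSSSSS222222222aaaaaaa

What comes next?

The n-th term is n Q's then n S's then 2n-1 2's then n+2 a's (n = 1, 2, …).
For the next term, n = 6, so the run lengths are 6, 6, 11, 8.

QQQQQQSSSSSS22222222222aaaaaaaa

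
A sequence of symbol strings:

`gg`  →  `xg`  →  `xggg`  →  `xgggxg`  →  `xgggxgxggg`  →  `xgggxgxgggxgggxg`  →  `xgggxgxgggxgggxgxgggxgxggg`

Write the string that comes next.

From term 3 onward, concatenate the last term with the second-to-last: xg·gg = xggg, xggg·xg = xgggxg, …
The next term joins xgggxgxgggxgggxgxgggxgxggg and xgggxgxgggxgggxg.

xgggxgxgggxgggxgxgggxgxgggxgggxgxgggxgggxg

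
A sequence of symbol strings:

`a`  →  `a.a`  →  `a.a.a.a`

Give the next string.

a.a.a.a.a.a.a.a

Every step duplicates the string with '.' between the halves.
So the next term is two copies of a.a.a.a with '.' between the halves.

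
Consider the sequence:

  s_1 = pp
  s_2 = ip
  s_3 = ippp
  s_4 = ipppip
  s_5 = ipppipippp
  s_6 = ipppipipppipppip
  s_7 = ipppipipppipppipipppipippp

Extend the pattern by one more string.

ipppipipppipppipipppipipppipppipipppipppip

This is a Fibonacci-style word recurrence s(k) = s(k−1)·s(k−2): e.g. ip·pp = ippp.
The next term joins ipppipipppipppipipppipippp and ipppipipppipppip.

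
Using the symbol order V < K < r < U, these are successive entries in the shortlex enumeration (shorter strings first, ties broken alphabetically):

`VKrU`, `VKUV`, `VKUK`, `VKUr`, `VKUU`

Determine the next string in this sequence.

VrVV

Treat VKUU as a base-4 numeral over the given alphabet and add one, carrying through any trailing U's.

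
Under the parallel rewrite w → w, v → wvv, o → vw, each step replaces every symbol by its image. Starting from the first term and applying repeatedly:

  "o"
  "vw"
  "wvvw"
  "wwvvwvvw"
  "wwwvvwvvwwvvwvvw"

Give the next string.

φ(wwwvvwvvwwvvwvvw) expands symbol-by-symbol to w w w wvv wvv w wvv wvv w w wvv wvv w wvv wvv w; joining the 16 pieces gives the next term.

wwwwvvwvvwwvvwvvwwwvvwvvwwvvwvvw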